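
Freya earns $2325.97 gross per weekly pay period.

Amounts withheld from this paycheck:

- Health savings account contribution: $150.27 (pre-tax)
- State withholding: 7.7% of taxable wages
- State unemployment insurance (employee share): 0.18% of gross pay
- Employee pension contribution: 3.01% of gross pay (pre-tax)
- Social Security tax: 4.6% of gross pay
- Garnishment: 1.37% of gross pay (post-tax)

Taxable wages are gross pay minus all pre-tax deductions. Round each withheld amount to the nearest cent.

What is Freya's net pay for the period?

Health savings account contribution: $150.27
Employee pension contribution: $2325.97 × 0.0301 = $70.01
Pre-tax total = $150.27 + $70.01 = $220.28
Taxable wages = $2325.97 − $220.28 = $2105.69
State withholding: $2105.69 × 0.077 = $162.14
Social Security tax: $2325.97 × 0.046 = $106.99
State unemployment insurance (employee share): $2325.97 × 0.0018 = $4.19
Garnishment: $2325.97 × 0.0137 = $31.87
Total deductions = $150.27 + $70.01 + $162.14 + $106.99 + $4.19 + $31.87 = $525.47
Net pay = $2325.97 − $525.47 = $1800.50

$1800.50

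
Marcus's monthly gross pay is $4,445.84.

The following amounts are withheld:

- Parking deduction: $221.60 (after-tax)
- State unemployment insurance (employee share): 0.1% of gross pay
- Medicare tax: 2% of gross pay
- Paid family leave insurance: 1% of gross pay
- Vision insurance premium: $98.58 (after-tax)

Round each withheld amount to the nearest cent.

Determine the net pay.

$3,987.83

Paid family leave insurance: $4,445.84 × 0.01 = $44.46
State unemployment insurance (employee share): $4,445.84 × 0.001 = $4.45
Medicare tax: $4,445.84 × 0.02 = $88.92
Vision insurance premium: $98.58
Parking deduction: $221.60
Total deductions = $44.46 + $4.45 + $88.92 + $98.58 + $221.60 = $458.01
Net pay = $4,445.84 − $458.01 = $3,987.83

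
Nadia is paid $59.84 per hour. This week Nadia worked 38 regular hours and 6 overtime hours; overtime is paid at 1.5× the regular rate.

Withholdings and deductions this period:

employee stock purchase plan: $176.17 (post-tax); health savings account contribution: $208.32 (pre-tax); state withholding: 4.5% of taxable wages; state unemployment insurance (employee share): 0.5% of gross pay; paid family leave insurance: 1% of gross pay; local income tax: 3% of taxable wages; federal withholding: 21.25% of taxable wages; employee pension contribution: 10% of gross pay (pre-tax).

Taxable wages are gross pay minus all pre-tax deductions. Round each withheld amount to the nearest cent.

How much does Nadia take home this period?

Regular pay: 38 × $59.84 = $2,273.92
Overtime pay: 6 × $59.84 × 1.5 = $538.56
Gross pay = $2,273.92 + $538.56 = $2,812.48
Health savings account contribution: $208.32
Employee pension contribution: $2,812.48 × 0.1 = $281.25
Pre-tax total = $208.32 + $281.25 = $489.57
Taxable wages = $2,812.48 − $489.57 = $2,322.91
Federal withholding: $2,322.91 × 0.2125 = $493.62
State withholding: $2,322.91 × 0.045 = $104.53
Local income tax: $2,322.91 × 0.03 = $69.69
State unemployment insurance (employee share): $2,812.48 × 0.005 = $14.06
Paid family leave insurance: $2,812.48 × 0.01 = $28.12
Employee stock purchase plan: $176.17
Total deductions = $208.32 + $281.25 + $493.62 + $104.53 + $69.69 + $14.06 + $28.12 + $176.17 = $1,375.76
Net pay = $2,812.48 − $1,375.76 = $1,436.72

$1,436.72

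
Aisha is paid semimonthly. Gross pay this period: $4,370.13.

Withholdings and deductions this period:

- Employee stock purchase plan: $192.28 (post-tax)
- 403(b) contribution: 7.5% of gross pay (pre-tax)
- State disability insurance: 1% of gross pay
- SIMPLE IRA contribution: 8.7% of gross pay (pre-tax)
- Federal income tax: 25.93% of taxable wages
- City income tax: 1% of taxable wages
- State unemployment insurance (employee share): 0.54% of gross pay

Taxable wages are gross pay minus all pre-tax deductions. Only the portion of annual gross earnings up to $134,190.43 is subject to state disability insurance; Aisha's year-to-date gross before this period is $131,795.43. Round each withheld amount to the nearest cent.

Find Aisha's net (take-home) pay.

SIMPLE IRA contribution: $4,370.13 × 0.087 = $380.20
403(b) contribution: $4,370.13 × 0.075 = $327.76
Pre-tax total = $380.20 + $327.76 = $707.96
Taxable wages = $4,370.13 − $707.96 = $3,662.17
City income tax: $3,662.17 × 0.01 = $36.62
Federal income tax: $3,662.17 × 0.2593 = $949.60
State disability insurance: only $134,190.43 − $131,795.43 = $2,395.00 of this check is subject → $2,395.00 × 0.01 = $23.95
State unemployment insurance (employee share): $4,370.13 × 0.0054 = $23.60
Employee stock purchase plan: $192.28
Total deductions = $380.20 + $327.76 + $36.62 + $949.60 + $23.95 + $23.60 + $192.28 = $1,934.01
Net pay = $4,370.13 − $1,934.01 = $2,436.12

$2,436.12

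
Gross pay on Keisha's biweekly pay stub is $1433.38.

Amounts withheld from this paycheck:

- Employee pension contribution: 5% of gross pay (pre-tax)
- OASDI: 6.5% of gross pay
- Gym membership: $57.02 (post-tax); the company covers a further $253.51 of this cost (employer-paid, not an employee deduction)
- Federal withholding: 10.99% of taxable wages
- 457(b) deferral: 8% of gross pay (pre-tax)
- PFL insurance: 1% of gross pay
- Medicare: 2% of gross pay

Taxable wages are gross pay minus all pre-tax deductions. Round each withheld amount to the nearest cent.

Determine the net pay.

$916.80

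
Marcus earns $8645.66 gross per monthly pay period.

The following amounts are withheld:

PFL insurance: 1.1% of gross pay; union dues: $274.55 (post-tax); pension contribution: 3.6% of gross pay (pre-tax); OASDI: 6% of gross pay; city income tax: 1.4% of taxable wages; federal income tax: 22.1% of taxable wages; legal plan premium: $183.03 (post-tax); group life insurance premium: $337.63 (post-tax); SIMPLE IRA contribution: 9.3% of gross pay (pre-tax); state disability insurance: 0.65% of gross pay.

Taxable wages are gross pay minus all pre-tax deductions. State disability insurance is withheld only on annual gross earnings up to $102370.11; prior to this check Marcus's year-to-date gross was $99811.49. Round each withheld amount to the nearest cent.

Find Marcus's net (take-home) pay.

Pension contribution: $8645.66 × 0.036 = $311.24
SIMPLE IRA contribution: $8645.66 × 0.093 = $804.05
Pre-tax total = $311.24 + $804.05 = $1115.29
Taxable wages = $8645.66 − $1115.29 = $7530.37
Federal income tax: $7530.37 × 0.221 = $1664.21
City income tax: $7530.37 × 0.014 = $105.43
OASDI: $8645.66 × 0.06 = $518.74
PFL insurance: $8645.66 × 0.011 = $95.10
State disability insurance: only $102370.11 − $99811.49 = $2558.62 of this check is subject → $2558.62 × 0.0065 = $16.63
Group life insurance premium: $337.63
Union dues: $274.55
Legal plan premium: $183.03
Total deductions = $311.24 + $804.05 + $1664.21 + $105.43 + $518.74 + $95.10 + $16.63 + $337.63 + $274.55 + $183.03 = $4310.61
Net pay = $8645.66 − $4310.61 = $4335.05

$4335.05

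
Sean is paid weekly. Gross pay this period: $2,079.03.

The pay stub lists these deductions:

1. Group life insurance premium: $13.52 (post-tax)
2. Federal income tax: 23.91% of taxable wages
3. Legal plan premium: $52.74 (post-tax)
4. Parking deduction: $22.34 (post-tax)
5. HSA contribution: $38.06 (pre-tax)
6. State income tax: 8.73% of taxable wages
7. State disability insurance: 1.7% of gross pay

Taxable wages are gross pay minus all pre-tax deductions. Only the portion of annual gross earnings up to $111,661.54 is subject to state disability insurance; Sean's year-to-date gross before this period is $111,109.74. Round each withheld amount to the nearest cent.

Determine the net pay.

HSA contribution: $38.06
Taxable wages = $2,079.03 − $38.06 = $2,040.97
State income tax: $2,040.97 × 0.0873 = $178.18
Federal income tax: $2,040.97 × 0.2391 = $488.00
State disability insurance: only $111,661.54 − $111,109.74 = $551.80 of this check is subject → $551.80 × 0.017 = $9.38
Parking deduction: $22.34
Group life insurance premium: $13.52
Legal plan premium: $52.74
Total deductions = $38.06 + $178.18 + $488.00 + $9.38 + $22.34 + $13.52 + $52.74 = $802.22
Net pay = $2,079.03 − $802.22 = $1,276.81

$1,276.81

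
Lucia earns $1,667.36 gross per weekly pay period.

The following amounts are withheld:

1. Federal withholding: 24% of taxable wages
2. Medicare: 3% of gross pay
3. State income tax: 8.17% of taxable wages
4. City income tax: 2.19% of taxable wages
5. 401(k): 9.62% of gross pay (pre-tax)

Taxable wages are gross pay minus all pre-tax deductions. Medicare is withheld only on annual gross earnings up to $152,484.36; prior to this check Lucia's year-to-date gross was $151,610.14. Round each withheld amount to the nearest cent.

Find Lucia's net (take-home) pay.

$962.94

401(k): $1,667.36 × 0.0962 = $160.40
Taxable wages = $1,667.36 − $160.40 = $1,506.96
State income tax: $1,506.96 × 0.0817 = $123.12
City income tax: $1,506.96 × 0.0219 = $33.00
Federal withholding: $1,506.96 × 0.24 = $361.67
Medicare: only $152,484.36 − $151,610.14 = $874.22 of this check is subject → $874.22 × 0.03 = $26.23
Total deductions = $160.40 + $123.12 + $33.00 + $361.67 + $26.23 = $704.42
Net pay = $1,667.36 − $704.42 = $962.94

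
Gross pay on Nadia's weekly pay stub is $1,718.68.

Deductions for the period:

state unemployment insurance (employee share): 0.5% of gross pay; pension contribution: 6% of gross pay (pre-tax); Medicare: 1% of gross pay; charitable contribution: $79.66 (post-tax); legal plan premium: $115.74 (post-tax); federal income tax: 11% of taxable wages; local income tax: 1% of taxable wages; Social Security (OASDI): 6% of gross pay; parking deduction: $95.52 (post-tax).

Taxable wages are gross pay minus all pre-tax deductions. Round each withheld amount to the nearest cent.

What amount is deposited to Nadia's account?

$1,001.87

Pension contribution: $1,718.68 × 0.06 = $103.12
Taxable wages = $1,718.68 − $103.12 = $1,615.56
Federal income tax: $1,615.56 × 0.11 = $177.71
Local income tax: $1,615.56 × 0.01 = $16.16
Medicare: $1,718.68 × 0.01 = $17.19
Social Security (OASDI): $1,718.68 × 0.06 = $103.12
State unemployment insurance (employee share): $1,718.68 × 0.005 = $8.59
Parking deduction: $95.52
Charitable contribution: $79.66
Legal plan premium: $115.74
Total deductions = $103.12 + $177.71 + $16.16 + $17.19 + $103.12 + $8.59 + $95.52 + $79.66 + $115.74 = $716.81
Net pay = $1,718.68 − $716.81 = $1,001.87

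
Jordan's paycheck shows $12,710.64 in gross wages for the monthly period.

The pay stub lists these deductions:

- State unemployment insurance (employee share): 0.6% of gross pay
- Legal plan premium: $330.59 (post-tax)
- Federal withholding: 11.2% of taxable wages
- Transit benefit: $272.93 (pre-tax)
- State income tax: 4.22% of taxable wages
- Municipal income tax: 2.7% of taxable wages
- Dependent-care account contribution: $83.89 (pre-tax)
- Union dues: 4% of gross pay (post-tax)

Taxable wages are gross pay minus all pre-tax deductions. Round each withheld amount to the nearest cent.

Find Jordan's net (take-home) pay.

Dependent-care account contribution: $83.89
Transit benefit: $272.93
Pre-tax total = $83.89 + $272.93 = $356.82
Taxable wages = $12,710.64 − $356.82 = $12,353.82
State income tax: $12,353.82 × 0.0422 = $521.33
Municipal income tax: $12,353.82 × 0.027 = $333.55
Federal withholding: $12,353.82 × 0.112 = $1,383.63
State unemployment insurance (employee share): $12,710.64 × 0.006 = $76.26
Union dues: $12,710.64 × 0.04 = $508.43
Legal plan premium: $330.59
Total deductions = $83.89 + $272.93 + $521.33 + $333.55 + $1,383.63 + $76.26 + $508.43 + $330.59 = $3,510.61
Net pay = $12,710.64 − $3,510.61 = $9,200.03

$9,200.03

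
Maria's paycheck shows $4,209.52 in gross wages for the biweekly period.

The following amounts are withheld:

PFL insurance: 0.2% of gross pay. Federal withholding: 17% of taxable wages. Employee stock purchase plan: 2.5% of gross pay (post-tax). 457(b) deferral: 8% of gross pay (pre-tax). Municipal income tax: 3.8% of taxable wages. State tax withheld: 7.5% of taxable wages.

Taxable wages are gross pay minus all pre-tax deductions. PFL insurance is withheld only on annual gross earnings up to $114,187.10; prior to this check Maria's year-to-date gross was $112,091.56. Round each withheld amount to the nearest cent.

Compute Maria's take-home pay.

457(b) deferral: $4,209.52 × 0.08 = $336.76
Taxable wages = $4,209.52 − $336.76 = $3,872.76
Municipal income tax: $3,872.76 × 0.038 = $147.16
State tax withheld: $3,872.76 × 0.075 = $290.46
Federal withholding: $3,872.76 × 0.17 = $658.37
PFL insurance: only $114,187.10 − $112,091.56 = $2,095.54 of this check is subject → $2,095.54 × 0.002 = $4.19
Employee stock purchase plan: $4,209.52 × 0.025 = $105.24
Total deductions = $336.76 + $147.16 + $290.46 + $658.37 + $4.19 + $105.24 = $1,542.18
Net pay = $4,209.52 − $1,542.18 = $2,667.34

$2,667.34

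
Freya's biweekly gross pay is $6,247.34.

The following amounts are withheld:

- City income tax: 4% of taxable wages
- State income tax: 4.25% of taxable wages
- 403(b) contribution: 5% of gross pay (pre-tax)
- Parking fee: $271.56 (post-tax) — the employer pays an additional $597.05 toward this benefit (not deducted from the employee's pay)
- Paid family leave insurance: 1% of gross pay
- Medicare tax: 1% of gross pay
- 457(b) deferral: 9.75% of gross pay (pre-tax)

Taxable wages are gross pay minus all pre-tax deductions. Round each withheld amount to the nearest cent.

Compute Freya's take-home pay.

$4,489.97

457(b) deferral: $6,247.34 × 0.0975 = $609.12
403(b) contribution: $6,247.34 × 0.05 = $312.37
Pre-tax total = $609.12 + $312.37 = $921.49
Taxable wages = $6,247.34 − $921.49 = $5,325.85
State income tax: $5,325.85 × 0.0425 = $226.35
City income tax: $5,325.85 × 0.04 = $213.03
Paid family leave insurance: $6,247.34 × 0.01 = $62.47
Medicare tax: $6,247.34 × 0.01 = $62.47
Parking fee: $271.56
(Employer's $597.05 toward parking fee is not withheld from the employee.)
Total deductions = $609.12 + $312.37 + $226.35 + $213.03 + $62.47 + $62.47 + $271.56 = $1,757.37
Net pay = $6,247.34 − $1,757.37 = $4,489.97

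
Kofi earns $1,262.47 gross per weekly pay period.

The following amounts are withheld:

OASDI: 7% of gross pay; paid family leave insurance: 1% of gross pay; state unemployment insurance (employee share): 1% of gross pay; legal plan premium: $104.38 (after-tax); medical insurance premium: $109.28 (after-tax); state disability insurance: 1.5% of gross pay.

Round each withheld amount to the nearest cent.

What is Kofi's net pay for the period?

$916.26

Paid family leave insurance: $1,262.47 × 0.01 = $12.62
State disability insurance: $1,262.47 × 0.015 = $18.94
OASDI: $1,262.47 × 0.07 = $88.37
State unemployment insurance (employee share): $1,262.47 × 0.01 = $12.62
Legal plan premium: $104.38
Medical insurance premium: $109.28
Total deductions = $12.62 + $18.94 + $88.37 + $12.62 + $104.38 + $109.28 = $346.21
Net pay = $1,262.47 − $346.21 = $916.26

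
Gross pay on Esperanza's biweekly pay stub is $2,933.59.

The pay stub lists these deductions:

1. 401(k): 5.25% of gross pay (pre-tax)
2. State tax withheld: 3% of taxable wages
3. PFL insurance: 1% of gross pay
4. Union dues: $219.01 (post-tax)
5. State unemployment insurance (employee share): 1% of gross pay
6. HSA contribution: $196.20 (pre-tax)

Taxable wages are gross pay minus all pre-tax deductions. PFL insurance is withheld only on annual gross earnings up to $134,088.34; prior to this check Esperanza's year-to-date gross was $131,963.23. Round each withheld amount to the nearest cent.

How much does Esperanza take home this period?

$2,236.28

401(k): $2,933.59 × 0.0525 = $154.01
HSA contribution: $196.20
Pre-tax total = $154.01 + $196.20 = $350.21
Taxable wages = $2,933.59 − $350.21 = $2,583.38
State tax withheld: $2,583.38 × 0.03 = $77.50
PFL insurance: only $134,088.34 − $131,963.23 = $2,125.11 of this check is subject → $2,125.11 × 0.01 = $21.25
State unemployment insurance (employee share): $2,933.59 × 0.01 = $29.34
Union dues: $219.01
Total deductions = $154.01 + $196.20 + $77.50 + $21.25 + $29.34 + $219.01 = $697.31
Net pay = $2,933.59 − $697.31 = $2,236.28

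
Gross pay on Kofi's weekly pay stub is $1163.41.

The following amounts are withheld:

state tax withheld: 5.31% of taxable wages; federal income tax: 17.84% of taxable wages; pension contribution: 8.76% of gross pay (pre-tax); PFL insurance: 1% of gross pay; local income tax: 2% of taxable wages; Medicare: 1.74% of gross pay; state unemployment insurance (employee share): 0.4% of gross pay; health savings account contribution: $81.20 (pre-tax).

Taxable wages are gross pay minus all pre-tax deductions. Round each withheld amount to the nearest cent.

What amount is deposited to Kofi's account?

Health savings account contribution: $81.20
Pension contribution: $1163.41 × 0.0876 = $101.91
Pre-tax total = $81.20 + $101.91 = $183.11
Taxable wages = $1163.41 − $183.11 = $980.30
State tax withheld: $980.30 × 0.0531 = $52.05
Federal income tax: $980.30 × 0.1784 = $174.89
Local income tax: $980.30 × 0.02 = $19.61
Medicare: $1163.41 × 0.0174 = $20.24
PFL insurance: $1163.41 × 0.01 = $11.63
State unemployment insurance (employee share): $1163.41 × 0.004 = $4.65
Total deductions = $81.20 + $101.91 + $52.05 + $174.89 + $19.61 + $20.24 + $11.63 + $4.65 = $466.18
Net pay = $1163.41 − $466.18 = $697.23

$697.23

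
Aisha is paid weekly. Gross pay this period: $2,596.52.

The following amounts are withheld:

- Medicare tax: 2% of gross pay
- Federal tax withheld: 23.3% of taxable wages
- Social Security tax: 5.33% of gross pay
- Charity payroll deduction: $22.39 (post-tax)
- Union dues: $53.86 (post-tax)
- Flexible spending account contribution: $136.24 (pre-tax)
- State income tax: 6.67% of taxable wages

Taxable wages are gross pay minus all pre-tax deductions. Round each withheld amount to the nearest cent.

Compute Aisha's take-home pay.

$1,456.36

Flexible spending account contribution: $136.24
Taxable wages = $2,596.52 − $136.24 = $2,460.28
Federal tax withheld: $2,460.28 × 0.233 = $573.25
State income tax: $2,460.28 × 0.0667 = $164.10
Social Security tax: $2,596.52 × 0.0533 = $138.39
Medicare tax: $2,596.52 × 0.02 = $51.93
Union dues: $53.86
Charity payroll deduction: $22.39
Total deductions = $136.24 + $573.25 + $164.10 + $138.39 + $51.93 + $53.86 + $22.39 = $1,140.16
Net pay = $2,596.52 − $1,140.16 = $1,456.36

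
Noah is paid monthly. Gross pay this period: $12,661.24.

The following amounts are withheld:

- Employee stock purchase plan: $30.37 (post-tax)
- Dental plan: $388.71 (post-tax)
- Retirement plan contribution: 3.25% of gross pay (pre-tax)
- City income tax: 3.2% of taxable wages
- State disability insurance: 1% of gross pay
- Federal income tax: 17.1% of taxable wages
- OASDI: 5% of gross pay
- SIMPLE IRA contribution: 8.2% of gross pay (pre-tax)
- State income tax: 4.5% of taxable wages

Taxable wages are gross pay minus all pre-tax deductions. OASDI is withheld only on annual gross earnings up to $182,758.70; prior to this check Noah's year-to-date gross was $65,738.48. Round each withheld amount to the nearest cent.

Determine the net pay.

$7,252.32

Retirement plan contribution: $12,661.24 × 0.0325 = $411.49
SIMPLE IRA contribution: $12,661.24 × 0.082 = $1,038.22
Pre-tax total = $411.49 + $1,038.22 = $1,449.71
Taxable wages = $12,661.24 − $1,449.71 = $11,211.53
City income tax: $11,211.53 × 0.032 = $358.77
State income tax: $11,211.53 × 0.045 = $504.52
Federal income tax: $11,211.53 × 0.171 = $1,917.17
State disability insurance: $12,661.24 × 0.01 = $126.61
OASDI: cap not yet reached, full $12,661.24 is subject → $12,661.24 × 0.05 = $633.06
Dental plan: $388.71
Employee stock purchase plan: $30.37
Total deductions = $411.49 + $1,038.22 + $358.77 + $504.52 + $1,917.17 + $126.61 + $633.06 + $388.71 + $30.37 = $5,408.92
Net pay = $12,661.24 − $5,408.92 = $7,252.32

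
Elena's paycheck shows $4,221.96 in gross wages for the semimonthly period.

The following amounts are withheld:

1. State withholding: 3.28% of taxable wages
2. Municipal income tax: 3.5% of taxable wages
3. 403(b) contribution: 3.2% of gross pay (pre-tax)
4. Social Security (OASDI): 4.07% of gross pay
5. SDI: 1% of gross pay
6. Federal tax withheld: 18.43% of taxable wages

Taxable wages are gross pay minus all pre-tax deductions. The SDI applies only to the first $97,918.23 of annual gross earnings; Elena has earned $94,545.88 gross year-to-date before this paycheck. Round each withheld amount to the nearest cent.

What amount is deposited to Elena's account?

$2,851.01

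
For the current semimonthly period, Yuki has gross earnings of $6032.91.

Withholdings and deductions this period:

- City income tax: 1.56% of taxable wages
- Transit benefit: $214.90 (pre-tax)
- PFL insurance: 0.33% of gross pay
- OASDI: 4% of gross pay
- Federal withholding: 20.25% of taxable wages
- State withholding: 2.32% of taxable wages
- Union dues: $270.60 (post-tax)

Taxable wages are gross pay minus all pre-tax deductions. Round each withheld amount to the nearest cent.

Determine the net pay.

$3882.29

Transit benefit: $214.90
Taxable wages = $6032.91 − $214.90 = $5818.01
City income tax: $5818.01 × 0.0156 = $90.76
Federal withholding: $5818.01 × 0.2025 = $1178.15
State withholding: $5818.01 × 0.0232 = $134.98
PFL insurance: $6032.91 × 0.0033 = $19.91
OASDI: $6032.91 × 0.04 = $241.32
Union dues: $270.60
Total deductions = $214.90 + $90.76 + $1178.15 + $134.98 + $19.91 + $241.32 + $270.60 = $2150.62
Net pay = $6032.91 − $2150.62 = $3882.29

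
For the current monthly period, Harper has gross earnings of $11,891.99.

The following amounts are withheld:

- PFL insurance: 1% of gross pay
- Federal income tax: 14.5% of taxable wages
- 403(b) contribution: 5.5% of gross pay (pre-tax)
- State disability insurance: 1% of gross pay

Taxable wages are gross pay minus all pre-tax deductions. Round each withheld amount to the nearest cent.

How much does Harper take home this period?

$9,370.59

403(b) contribution: $11,891.99 × 0.055 = $654.06
Taxable wages = $11,891.99 − $654.06 = $11,237.93
Federal income tax: $11,237.93 × 0.145 = $1,629.50
PFL insurance: $11,891.99 × 0.01 = $118.92
State disability insurance: $11,891.99 × 0.01 = $118.92
Total deductions = $654.06 + $1,629.50 + $118.92 + $118.92 = $2,521.40
Net pay = $11,891.99 − $2,521.40 = $9,370.59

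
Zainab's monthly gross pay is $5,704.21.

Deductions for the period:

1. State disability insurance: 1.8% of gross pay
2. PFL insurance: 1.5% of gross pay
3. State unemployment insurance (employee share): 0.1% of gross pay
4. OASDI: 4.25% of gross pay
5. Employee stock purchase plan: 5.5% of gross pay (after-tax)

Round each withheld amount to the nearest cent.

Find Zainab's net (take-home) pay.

$4,954.11

State disability insurance: $5,704.21 × 0.018 = $102.68
OASDI: $5,704.21 × 0.0425 = $242.43
PFL insurance: $5,704.21 × 0.015 = $85.56
State unemployment insurance (employee share): $5,704.21 × 0.001 = $5.70
Employee stock purchase plan: $5,704.21 × 0.055 = $313.73
Total deductions = $102.68 + $242.43 + $85.56 + $5.70 + $313.73 = $750.10
Net pay = $5,704.21 − $750.10 = $4,954.11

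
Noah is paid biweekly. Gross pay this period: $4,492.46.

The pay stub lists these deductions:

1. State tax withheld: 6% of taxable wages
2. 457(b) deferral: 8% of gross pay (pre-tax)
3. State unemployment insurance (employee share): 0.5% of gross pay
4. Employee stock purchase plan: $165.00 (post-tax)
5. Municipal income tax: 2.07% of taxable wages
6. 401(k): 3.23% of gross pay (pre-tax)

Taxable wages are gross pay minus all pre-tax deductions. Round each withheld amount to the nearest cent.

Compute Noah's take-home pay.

457(b) deferral: $4,492.46 × 0.08 = $359.40
401(k): $4,492.46 × 0.0323 = $145.11
Pre-tax total = $359.40 + $145.11 = $504.51
Taxable wages = $4,492.46 − $504.51 = $3,987.95
Municipal income tax: $3,987.95 × 0.0207 = $82.55
State tax withheld: $3,987.95 × 0.06 = $239.28
State unemployment insurance (employee share): $4,492.46 × 0.005 = $22.46
Employee stock purchase plan: $165.00
Total deductions = $359.40 + $145.11 + $82.55 + $239.28 + $22.46 + $165.00 = $1,013.80
Net pay = $4,492.46 − $1,013.80 = $3,478.66

$3,478.66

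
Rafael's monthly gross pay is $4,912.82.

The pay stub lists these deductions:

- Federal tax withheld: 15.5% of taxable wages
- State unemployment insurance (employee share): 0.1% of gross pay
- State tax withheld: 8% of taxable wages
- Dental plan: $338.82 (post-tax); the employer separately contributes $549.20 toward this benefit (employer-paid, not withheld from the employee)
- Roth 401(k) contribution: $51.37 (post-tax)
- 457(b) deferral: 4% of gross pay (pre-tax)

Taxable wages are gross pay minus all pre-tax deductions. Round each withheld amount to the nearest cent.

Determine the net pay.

$3,212.88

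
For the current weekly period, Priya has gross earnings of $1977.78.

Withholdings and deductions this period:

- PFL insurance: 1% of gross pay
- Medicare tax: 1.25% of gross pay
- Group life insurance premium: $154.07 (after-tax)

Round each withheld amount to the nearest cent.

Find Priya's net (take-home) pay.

Medicare tax: $1977.78 × 0.0125 = $24.72
PFL insurance: $1977.78 × 0.01 = $19.78
Group life insurance premium: $154.07
Total deductions = $24.72 + $19.78 + $154.07 = $198.57
Net pay = $1977.78 − $198.57 = $1779.21

$1779.21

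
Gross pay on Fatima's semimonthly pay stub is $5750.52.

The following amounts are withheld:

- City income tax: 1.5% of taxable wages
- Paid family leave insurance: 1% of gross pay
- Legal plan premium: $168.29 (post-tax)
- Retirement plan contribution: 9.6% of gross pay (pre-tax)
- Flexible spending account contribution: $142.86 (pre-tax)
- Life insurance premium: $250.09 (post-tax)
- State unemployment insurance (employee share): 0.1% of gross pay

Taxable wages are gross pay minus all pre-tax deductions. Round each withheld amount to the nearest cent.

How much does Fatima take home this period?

Flexible spending account contribution: $142.86
Retirement plan contribution: $5750.52 × 0.096 = $552.05
Pre-tax total = $142.86 + $552.05 = $694.91
Taxable wages = $5750.52 − $694.91 = $5055.61
City income tax: $5055.61 × 0.015 = $75.83
Paid family leave insurance: $5750.52 × 0.01 = $57.51
State unemployment insurance (employee share): $5750.52 × 0.001 = $5.75
Life insurance premium: $250.09
Legal plan premium: $168.29
Total deductions = $142.86 + $552.05 + $75.83 + $57.51 + $5.75 + $250.09 + $168.29 = $1252.38
Net pay = $5750.52 − $1252.38 = $4498.14

$4498.14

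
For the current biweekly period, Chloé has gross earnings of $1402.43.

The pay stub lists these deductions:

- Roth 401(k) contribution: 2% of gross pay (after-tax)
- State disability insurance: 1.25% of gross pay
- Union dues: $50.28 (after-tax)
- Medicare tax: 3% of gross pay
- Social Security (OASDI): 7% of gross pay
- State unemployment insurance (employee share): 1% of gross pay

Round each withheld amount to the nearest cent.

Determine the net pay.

$1152.31

State disability insurance: $1402.43 × 0.0125 = $17.53
Medicare tax: $1402.43 × 0.03 = $42.07
Social Security (OASDI): $1402.43 × 0.07 = $98.17
State unemployment insurance (employee share): $1402.43 × 0.01 = $14.02
Union dues: $50.28
Roth 401(k) contribution: $1402.43 × 0.02 = $28.05
Total deductions = $17.53 + $42.07 + $98.17 + $14.02 + $50.28 + $28.05 = $250.12
Net pay = $1402.43 − $250.12 = $1152.31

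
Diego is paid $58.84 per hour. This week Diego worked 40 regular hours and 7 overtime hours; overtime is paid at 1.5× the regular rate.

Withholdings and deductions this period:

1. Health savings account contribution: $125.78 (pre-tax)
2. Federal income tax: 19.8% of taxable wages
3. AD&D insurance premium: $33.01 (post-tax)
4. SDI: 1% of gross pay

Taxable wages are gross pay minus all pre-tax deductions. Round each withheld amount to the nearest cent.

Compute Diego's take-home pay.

$2,219.48

Regular pay: 40 × $58.84 = $2,353.60
Overtime pay: 7 × $58.84 × 1.5 = $617.82
Gross pay = $2,353.60 + $617.82 = $2,971.42
Health savings account contribution: $125.78
Taxable wages = $2,971.42 − $125.78 = $2,845.64
Federal income tax: $2,845.64 × 0.198 = $563.44
SDI: $2,971.42 × 0.01 = $29.71
AD&D insurance premium: $33.01
Total deductions = $125.78 + $563.44 + $29.71 + $33.01 = $751.94
Net pay = $2,971.42 − $751.94 = $2,219.48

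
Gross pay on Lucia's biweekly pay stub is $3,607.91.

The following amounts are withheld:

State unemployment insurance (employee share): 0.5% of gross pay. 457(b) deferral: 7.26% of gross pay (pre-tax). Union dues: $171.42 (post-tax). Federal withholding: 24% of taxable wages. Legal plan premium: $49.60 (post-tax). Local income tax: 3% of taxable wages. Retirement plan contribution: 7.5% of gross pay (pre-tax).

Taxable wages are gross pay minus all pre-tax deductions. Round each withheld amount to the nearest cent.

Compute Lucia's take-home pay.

457(b) deferral: $3,607.91 × 0.0726 = $261.93
Retirement plan contribution: $3,607.91 × 0.075 = $270.59
Pre-tax total = $261.93 + $270.59 = $532.52
Taxable wages = $3,607.91 − $532.52 = $3,075.39
Federal withholding: $3,075.39 × 0.24 = $738.09
Local income tax: $3,075.39 × 0.03 = $92.26
State unemployment insurance (employee share): $3,607.91 × 0.005 = $18.04
Union dues: $171.42
Legal plan premium: $49.60
Total deductions = $261.93 + $270.59 + $738.09 + $92.26 + $18.04 + $171.42 + $49.60 = $1,601.93
Net pay = $3,607.91 − $1,601.93 = $2,005.98

$2,005.98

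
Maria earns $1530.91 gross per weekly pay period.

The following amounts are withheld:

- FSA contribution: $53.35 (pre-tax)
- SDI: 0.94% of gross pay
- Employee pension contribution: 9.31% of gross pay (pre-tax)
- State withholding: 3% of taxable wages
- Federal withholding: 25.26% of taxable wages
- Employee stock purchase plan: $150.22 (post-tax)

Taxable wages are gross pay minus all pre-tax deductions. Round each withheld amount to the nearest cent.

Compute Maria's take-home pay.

$793.14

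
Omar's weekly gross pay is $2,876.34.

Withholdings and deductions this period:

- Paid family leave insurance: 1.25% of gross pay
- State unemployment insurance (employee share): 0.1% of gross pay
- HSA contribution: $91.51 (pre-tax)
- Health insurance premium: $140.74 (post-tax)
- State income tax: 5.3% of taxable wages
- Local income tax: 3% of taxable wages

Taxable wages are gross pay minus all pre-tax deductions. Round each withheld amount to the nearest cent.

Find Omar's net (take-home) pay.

HSA contribution: $91.51
Taxable wages = $2,876.34 − $91.51 = $2,784.83
State income tax: $2,784.83 × 0.053 = $147.60
Local income tax: $2,784.83 × 0.03 = $83.54
Paid family leave insurance: $2,876.34 × 0.0125 = $35.95
State unemployment insurance (employee share): $2,876.34 × 0.001 = $2.88
Health insurance premium: $140.74
Total deductions = $91.51 + $147.60 + $83.54 + $35.95 + $2.88 + $140.74 = $502.22
Net pay = $2,876.34 − $502.22 = $2,374.12

$2,374.12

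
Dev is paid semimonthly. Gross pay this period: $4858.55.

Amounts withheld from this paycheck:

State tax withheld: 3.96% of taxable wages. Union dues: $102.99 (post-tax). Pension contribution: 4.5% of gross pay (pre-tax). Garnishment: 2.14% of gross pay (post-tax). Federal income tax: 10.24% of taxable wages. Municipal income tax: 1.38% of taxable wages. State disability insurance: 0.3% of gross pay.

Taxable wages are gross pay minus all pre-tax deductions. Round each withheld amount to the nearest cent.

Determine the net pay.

$3695.48

Pension contribution: $4858.55 × 0.045 = $218.63
Taxable wages = $4858.55 − $218.63 = $4639.92
Federal income tax: $4639.92 × 0.1024 = $475.13
Municipal income tax: $4639.92 × 0.0138 = $64.03
State tax withheld: $4639.92 × 0.0396 = $183.74
State disability insurance: $4858.55 × 0.003 = $14.58
Union dues: $102.99
Garnishment: $4858.55 × 0.0214 = $103.97
Total deductions = $218.63 + $475.13 + $64.03 + $183.74 + $14.58 + $102.99 + $103.97 = $1163.07
Net pay = $4858.55 − $1163.07 = $3695.48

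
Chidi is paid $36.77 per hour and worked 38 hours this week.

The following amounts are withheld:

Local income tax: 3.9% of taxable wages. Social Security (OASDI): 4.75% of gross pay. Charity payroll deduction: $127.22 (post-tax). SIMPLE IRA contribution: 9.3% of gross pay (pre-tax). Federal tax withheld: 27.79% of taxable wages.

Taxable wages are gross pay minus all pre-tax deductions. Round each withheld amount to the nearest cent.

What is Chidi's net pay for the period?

$672.10

Gross pay: 38 × $36.77 = $1,397.26
SIMPLE IRA contribution: $1,397.26 × 0.093 = $129.95
Taxable wages = $1,397.26 − $129.95 = $1,267.31
Federal tax withheld: $1,267.31 × 0.2779 = $352.19
Local income tax: $1,267.31 × 0.039 = $49.43
Social Security (OASDI): $1,397.26 × 0.0475 = $66.37
Charity payroll deduction: $127.22
Total deductions = $129.95 + $352.19 + $49.43 + $66.37 + $127.22 = $725.16
Net pay = $1,397.26 − $725.16 = $672.10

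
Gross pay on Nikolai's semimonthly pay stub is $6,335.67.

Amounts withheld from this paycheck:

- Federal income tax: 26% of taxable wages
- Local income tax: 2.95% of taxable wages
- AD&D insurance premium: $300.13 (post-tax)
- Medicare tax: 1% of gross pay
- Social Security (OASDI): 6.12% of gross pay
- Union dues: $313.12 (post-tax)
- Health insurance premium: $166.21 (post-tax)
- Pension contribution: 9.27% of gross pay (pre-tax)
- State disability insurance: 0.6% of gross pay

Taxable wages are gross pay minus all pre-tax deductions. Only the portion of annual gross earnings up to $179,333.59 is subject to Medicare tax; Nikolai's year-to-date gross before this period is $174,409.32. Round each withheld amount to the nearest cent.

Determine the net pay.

$2,829.75

Pension contribution: $6,335.67 × 0.0927 = $587.32
Taxable wages = $6,335.67 − $587.32 = $5,748.35
Local income tax: $5,748.35 × 0.0295 = $169.58
Federal income tax: $5,748.35 × 0.26 = $1,494.57
Medicare tax: only $179,333.59 − $174,409.32 = $4,924.27 of this check is subject → $4,924.27 × 0.01 = $49.24
State disability insurance: $6,335.67 × 0.006 = $38.01
Social Security (OASDI): $6,335.67 × 0.0612 = $387.74
Union dues: $313.12
Health insurance premium: $166.21
AD&D insurance premium: $300.13
Total deductions = $587.32 + $169.58 + $1,494.57 + $49.24 + $38.01 + $387.74 + $313.12 + $166.21 + $300.13 = $3,505.92
Net pay = $6,335.67 − $3,505.92 = $2,829.75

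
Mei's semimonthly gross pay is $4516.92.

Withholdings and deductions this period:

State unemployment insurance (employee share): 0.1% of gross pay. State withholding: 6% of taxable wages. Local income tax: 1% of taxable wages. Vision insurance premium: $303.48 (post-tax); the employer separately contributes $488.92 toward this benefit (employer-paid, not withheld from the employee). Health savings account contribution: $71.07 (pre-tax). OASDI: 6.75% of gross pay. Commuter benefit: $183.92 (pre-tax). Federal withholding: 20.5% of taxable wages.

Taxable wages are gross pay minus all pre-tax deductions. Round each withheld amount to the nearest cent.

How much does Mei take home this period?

$2477.00

Health savings account contribution: $71.07
Commuter benefit: $183.92
Pre-tax total = $71.07 + $183.92 = $254.99
Taxable wages = $4516.92 − $254.99 = $4261.93
State withholding: $4261.93 × 0.06 = $255.72
Federal withholding: $4261.93 × 0.205 = $873.70
Local income tax: $4261.93 × 0.01 = $42.62
OASDI: $4516.92 × 0.0675 = $304.89
State unemployment insurance (employee share): $4516.92 × 0.001 = $4.52
Vision insurance premium: $303.48
(Employer's $488.92 toward vision insurance premium is not withheld from the employee.)
Total deductions = $71.07 + $183.92 + $255.72 + $873.70 + $42.62 + $304.89 + $4.52 + $303.48 = $2039.92
Net pay = $4516.92 − $2039.92 = $2477.00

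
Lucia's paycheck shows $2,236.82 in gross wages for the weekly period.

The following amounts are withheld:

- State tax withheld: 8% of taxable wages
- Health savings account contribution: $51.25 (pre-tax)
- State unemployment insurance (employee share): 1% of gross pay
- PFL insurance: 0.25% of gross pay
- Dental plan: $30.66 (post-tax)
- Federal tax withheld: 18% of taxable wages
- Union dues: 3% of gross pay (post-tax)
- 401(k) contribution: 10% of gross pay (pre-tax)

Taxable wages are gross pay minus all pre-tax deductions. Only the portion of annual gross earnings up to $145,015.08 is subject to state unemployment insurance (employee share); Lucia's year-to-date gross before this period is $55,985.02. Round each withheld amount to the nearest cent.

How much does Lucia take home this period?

401(k) contribution: $2,236.82 × 0.1 = $223.68
Health savings account contribution: $51.25
Pre-tax total = $223.68 + $51.25 = $274.93
Taxable wages = $2,236.82 − $274.93 = $1,961.89
Federal tax withheld: $1,961.89 × 0.18 = $353.14
State tax withheld: $1,961.89 × 0.08 = $156.95
PFL insurance: $2,236.82 × 0.0025 = $5.59
State unemployment insurance (employee share): cap not yet reached, full $2,236.82 is subject → $2,236.82 × 0.01 = $22.37
Union dues: $2,236.82 × 0.03 = $67.10
Dental plan: $30.66
Total deductions = $223.68 + $51.25 + $353.14 + $156.95 + $5.59 + $22.37 + $67.10 + $30.66 = $910.74
Net pay = $2,236.82 − $910.74 = $1,326.08

$1,326.08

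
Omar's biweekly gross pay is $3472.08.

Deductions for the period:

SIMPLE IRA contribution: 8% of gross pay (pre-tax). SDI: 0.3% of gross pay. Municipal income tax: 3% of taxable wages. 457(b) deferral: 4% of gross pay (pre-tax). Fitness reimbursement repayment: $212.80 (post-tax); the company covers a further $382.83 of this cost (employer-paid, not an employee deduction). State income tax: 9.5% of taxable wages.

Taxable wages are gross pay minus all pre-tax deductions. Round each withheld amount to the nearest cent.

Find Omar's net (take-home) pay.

$2450.28

SIMPLE IRA contribution: $3472.08 × 0.08 = $277.77
457(b) deferral: $3472.08 × 0.04 = $138.88
Pre-tax total = $277.77 + $138.88 = $416.65
Taxable wages = $3472.08 − $416.65 = $3055.43
State income tax: $3055.43 × 0.095 = $290.27
Municipal income tax: $3055.43 × 0.03 = $91.66
SDI: $3472.08 × 0.003 = $10.42
Fitness reimbursement repayment: $212.80
(Employer's $382.83 toward fitness reimbursement repayment is not withheld from the employee.)
Total deductions = $277.77 + $138.88 + $290.27 + $91.66 + $10.42 + $212.80 = $1021.80
Net pay = $3472.08 − $1021.80 = $2450.28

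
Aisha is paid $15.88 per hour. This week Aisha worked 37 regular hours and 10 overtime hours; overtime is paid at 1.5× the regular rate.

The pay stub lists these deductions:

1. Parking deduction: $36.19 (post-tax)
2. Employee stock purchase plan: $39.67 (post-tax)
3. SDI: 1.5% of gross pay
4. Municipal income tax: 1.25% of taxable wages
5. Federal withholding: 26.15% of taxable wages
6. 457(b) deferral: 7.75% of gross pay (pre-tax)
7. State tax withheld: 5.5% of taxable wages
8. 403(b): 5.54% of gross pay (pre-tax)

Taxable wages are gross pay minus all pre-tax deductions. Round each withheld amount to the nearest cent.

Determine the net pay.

$392.19

Regular pay: 37 × $15.88 = $587.56
Overtime pay: 10 × $15.88 × 1.5 = $238.20
Gross pay = $587.56 + $238.20 = $825.76
403(b): $825.76 × 0.0554 = $45.75
457(b) deferral: $825.76 × 0.0775 = $64.00
Pre-tax total = $45.75 + $64.00 = $109.75
Taxable wages = $825.76 − $109.75 = $716.01
State tax withheld: $716.01 × 0.055 = $39.38
Municipal income tax: $716.01 × 0.0125 = $8.95
Federal withholding: $716.01 × 0.2615 = $187.24
SDI: $825.76 × 0.015 = $12.39
Parking deduction: $36.19
Employee stock purchase plan: $39.67
Total deductions = $45.75 + $64.00 + $39.38 + $8.95 + $187.24 + $12.39 + $36.19 + $39.67 = $433.57
Net pay = $825.76 − $433.57 = $392.19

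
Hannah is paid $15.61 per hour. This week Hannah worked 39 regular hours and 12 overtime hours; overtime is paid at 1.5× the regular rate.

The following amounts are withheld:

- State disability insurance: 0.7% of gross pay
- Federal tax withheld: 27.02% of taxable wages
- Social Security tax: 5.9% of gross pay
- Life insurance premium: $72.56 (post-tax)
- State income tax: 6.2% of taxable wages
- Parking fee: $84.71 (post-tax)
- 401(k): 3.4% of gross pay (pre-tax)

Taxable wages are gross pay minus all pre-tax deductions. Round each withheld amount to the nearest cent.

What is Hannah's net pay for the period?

$357.99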